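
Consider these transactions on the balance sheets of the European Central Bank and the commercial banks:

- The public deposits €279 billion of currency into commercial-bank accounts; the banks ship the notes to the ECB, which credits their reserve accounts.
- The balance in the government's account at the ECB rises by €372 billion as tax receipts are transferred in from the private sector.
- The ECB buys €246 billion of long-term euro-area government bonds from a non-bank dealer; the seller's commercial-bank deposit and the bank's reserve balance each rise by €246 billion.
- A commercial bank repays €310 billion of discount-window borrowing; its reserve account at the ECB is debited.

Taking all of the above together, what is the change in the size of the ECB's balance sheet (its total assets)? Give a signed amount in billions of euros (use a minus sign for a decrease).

-€64 billion

ECB balance sheet:
  Assets:      Securities +€246B, Loans to banks −€310B
  Liabilities: Bank reserves −€157B, Currency in circulation −€279B, Government deposits +€372B
Change in total ECB assets = -€64 billion.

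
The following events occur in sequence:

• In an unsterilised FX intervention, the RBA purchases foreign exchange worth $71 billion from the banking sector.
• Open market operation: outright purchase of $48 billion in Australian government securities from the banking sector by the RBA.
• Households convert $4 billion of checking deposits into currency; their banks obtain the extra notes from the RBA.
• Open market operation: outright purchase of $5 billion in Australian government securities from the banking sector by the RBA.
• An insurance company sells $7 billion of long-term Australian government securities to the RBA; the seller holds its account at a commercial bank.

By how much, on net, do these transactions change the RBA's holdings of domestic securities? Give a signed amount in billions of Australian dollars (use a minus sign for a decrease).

FX purchase $71 billion: the RBA's securities portfolio is untouched → 0.
OMO purchase (from banks) $48 billion: securities added to the RBA's portfolio → +$48B.
Currency withdrawal $4 billion: the RBA's securities portfolio is untouched → 0.
OMO purchase (from banks) $5 billion: securities added to the RBA's portfolio → +$5B.
Asset purchase (from non-banks) $7 billion: securities added to the RBA's portfolio → +$7B.
Net: 0 + 48 + 0 + 5 + 7 = +$60 billion.

+$60 billion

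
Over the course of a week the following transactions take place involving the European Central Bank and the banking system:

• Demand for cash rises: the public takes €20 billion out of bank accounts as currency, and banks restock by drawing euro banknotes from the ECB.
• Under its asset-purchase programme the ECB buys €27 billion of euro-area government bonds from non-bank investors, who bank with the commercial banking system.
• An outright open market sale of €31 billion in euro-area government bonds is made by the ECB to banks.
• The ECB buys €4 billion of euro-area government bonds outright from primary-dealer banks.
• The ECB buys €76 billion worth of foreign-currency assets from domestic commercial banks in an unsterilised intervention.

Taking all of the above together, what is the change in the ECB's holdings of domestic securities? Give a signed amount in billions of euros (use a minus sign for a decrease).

ECB balance sheet:
  Assets:      Foreign assets +€76B
  Liabilities: Bank reserves +€56B, Currency in circulation +€20B
So the change in the ECB's holdings of domestic securities is €0 (no change).

€0 (no change)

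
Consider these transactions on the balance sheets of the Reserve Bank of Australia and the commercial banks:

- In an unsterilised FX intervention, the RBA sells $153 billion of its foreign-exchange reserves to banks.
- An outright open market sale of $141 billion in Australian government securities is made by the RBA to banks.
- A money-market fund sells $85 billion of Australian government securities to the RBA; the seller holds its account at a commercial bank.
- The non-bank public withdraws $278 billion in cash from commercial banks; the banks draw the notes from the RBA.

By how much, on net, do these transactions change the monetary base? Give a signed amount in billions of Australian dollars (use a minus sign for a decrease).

-$209 billion

FX sale $153 billion: RBA balance sheet contracts → −$153B.
OMO sale (to banks) $141 billion: RBA balance sheet contracts → −$141B.
Asset purchase (from non-banks) $85 billion: RBA balance sheet expands → +$85B.
Currency withdrawal $278 billion: just a shift between currency and reserves — both are base money → 0.
Net: −153 − 141 + 85 + 0 = -$209 billion.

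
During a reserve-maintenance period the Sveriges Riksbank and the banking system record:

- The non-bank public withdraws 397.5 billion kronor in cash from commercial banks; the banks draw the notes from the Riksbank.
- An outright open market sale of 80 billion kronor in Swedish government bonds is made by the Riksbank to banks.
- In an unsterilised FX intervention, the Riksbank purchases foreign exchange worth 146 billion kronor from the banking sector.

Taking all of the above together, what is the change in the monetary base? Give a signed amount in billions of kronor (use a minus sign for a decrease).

Currency withdrawal 397.5 billion kronor: just a shift between currency and reserves — both are base money → 0.
OMO sale (to banks) 80 billion kronor: Riksbank balance sheet contracts → −80B.
FX purchase 146 billion kronor: Riksbank balance sheet expands → +146B.
Net: 0 − 80 + 146 = +66 billion.

+66 billion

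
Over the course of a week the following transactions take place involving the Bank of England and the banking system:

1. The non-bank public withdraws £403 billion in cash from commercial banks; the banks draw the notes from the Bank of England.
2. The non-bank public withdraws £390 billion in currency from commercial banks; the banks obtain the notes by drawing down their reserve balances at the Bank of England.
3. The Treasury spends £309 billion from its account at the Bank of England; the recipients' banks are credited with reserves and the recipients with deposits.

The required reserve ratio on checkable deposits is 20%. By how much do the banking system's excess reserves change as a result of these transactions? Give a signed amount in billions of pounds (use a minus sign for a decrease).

-£387.2 billion

Currency withdrawal £403 billion: reserves −£403B, deposits −£403B.
Currency withdrawal £390 billion: reserves −£390B, deposits −£390B.
Government spending £309 billion: reserves +£309B, deposits +£309B.
Totals: Δreserves = −£484B, Δdeposits = −£484B.
Δrequired reserves = 20% × −£484B = −£96.8B.
Δexcess reserves = Δreserves − Δrequired = −£484B − (−£96.8B) = -£387.2 billion.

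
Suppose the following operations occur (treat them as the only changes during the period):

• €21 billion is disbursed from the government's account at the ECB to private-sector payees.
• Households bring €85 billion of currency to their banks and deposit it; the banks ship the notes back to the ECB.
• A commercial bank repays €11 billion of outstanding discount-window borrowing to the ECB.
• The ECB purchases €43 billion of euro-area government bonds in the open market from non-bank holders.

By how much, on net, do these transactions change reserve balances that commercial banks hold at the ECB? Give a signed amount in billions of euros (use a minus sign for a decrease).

Government spending €21 billion: government payments flow into bank reserve accounts → +€21B.
Currency deposit €85 billion: returned notes are swapped for reserve credit → +€85B.
Discount-window repayment €11 billion: repayment is debited from reserves → −€11B.
Asset purchase (from non-banks) €43 billion: the ECB pays by crediting reserve accounts → +€43B.
Net: 21 + 85 − 11 + 43 = +€138 billion.

+€138 billion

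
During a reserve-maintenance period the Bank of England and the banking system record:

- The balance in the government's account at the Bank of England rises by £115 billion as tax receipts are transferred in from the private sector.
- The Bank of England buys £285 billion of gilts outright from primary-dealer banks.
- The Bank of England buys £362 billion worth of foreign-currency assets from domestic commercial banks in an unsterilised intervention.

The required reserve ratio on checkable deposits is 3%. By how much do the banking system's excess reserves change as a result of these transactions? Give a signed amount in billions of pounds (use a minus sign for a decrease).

Government account inflow £115 billion: reserves −£115B, deposits −£115B.
OMO purchase (from banks) £285 billion: reserves +£285B, deposits 0.
FX purchase £362 billion: reserves +£362B, deposits 0.
Totals: Δreserves = +£532B, Δdeposits = −£115B.
Δrequired reserves = 3% × −£115B = −£3.45B.
Δexcess reserves = Δreserves − Δrequired = +£532B − (−£3.45B) = +£535.45 billion.

+£535.45 billion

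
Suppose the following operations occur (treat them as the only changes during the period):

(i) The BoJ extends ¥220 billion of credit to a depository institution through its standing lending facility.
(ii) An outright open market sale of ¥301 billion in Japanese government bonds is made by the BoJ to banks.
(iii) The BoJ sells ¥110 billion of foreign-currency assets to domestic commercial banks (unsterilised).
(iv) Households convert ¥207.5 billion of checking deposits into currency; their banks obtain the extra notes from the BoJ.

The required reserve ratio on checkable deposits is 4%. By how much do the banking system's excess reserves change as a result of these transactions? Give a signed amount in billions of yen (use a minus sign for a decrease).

-¥390.2 billion

Discount-window loan ¥220 billion: reserves +¥220B, deposits 0.
OMO sale (to banks) ¥301 billion: reserves −¥301B, deposits 0.
FX sale ¥110 billion: reserves −¥110B, deposits 0.
Currency withdrawal ¥207.5 billion: reserves −¥207.5B, deposits −¥207.5B.
Totals: Δreserves = −¥398.5B, Δdeposits = −¥207.5B.
Δrequired reserves = 4% × −¥207.5B = −¥8.3B.
Δexcess reserves = Δreserves − Δrequired = −¥398.5B − (−¥8.3B) = -¥390.2 billion.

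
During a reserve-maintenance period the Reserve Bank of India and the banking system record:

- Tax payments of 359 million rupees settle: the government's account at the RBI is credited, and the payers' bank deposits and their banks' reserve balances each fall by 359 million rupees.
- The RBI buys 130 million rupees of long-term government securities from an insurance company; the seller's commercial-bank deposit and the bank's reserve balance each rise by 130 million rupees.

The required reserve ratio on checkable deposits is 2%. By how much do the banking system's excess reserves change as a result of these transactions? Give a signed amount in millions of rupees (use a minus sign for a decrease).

-224.42 million

Government account inflow 359 million rupees: reserves −359M, deposits −359M.
Asset purchase (from non-banks) 130 million rupees: reserves +130M, deposits +130M.
Totals: Δreserves = −229M, Δdeposits = −229M.
Δrequired reserves = 2% × −229M = −4.58M.
Δexcess reserves = Δreserves − Δrequired = −229M − (−4.58M) = -224.42 million.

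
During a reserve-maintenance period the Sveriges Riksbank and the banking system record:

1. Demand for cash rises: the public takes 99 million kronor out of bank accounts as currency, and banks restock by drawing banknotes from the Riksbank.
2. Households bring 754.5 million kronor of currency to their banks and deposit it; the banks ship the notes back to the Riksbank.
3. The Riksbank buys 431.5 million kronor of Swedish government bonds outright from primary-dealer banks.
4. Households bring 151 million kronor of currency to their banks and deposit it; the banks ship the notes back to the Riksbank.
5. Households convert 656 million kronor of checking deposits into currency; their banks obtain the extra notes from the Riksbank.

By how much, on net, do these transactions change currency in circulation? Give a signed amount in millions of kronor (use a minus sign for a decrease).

Currency withdrawal 99 million kronor: notes leave the central bank → +99M.
Currency deposit 754.5 million kronor: notes return to the central bank → −754.5M.
OMO purchase (from banks) 431.5 million kronor: no currency enters or leaves circulation → 0.
Currency deposit 151 million kronor: notes return to the central bank → −151M.
Currency withdrawal 656 million kronor: notes leave the central bank → +656M.
Net: 99 − 754.5 + 0 − 151 + 656 = -150.5 million.

-150.5 million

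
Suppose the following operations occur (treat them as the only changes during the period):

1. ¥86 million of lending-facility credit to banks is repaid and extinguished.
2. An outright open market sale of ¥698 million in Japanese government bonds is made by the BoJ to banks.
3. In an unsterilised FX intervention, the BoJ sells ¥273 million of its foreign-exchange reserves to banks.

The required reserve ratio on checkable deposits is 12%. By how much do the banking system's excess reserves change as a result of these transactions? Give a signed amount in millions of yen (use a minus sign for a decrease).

Discount-window repayment ¥86 million: reserves −¥86M, deposits 0.
OMO sale (to banks) ¥698 million: reserves −¥698M, deposits 0.
FX sale ¥273 million: reserves −¥273M, deposits 0.
Totals: Δreserves = −¥1057M, Δdeposits = 0.
Δrequired reserves = 12% × 0 = 0.
Δexcess reserves = Δreserves − Δrequired = −¥1057M − (0) = -¥1057 million.

-¥1057 million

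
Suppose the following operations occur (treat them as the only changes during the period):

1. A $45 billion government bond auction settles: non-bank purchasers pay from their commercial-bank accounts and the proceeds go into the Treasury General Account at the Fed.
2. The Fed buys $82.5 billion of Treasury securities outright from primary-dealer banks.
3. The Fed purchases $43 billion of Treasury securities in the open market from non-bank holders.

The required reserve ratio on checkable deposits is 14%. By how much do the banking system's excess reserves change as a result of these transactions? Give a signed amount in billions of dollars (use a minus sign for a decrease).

+$80.78 billion

Government account inflow $45 billion: reserves −$45B, deposits −$45B.
OMO purchase (from banks) $82.5 billion: reserves +$82.5B, deposits 0.
Asset purchase (from non-banks) $43 billion: reserves +$43B, deposits +$43B.
Totals: Δreserves = +$80.5B, Δdeposits = −$2B.
Δrequired reserves = 14% × −$2B = −$0.28B.
Δexcess reserves = Δreserves − Δrequired = +$80.5B − (−$0.28B) = +$80.78 billion.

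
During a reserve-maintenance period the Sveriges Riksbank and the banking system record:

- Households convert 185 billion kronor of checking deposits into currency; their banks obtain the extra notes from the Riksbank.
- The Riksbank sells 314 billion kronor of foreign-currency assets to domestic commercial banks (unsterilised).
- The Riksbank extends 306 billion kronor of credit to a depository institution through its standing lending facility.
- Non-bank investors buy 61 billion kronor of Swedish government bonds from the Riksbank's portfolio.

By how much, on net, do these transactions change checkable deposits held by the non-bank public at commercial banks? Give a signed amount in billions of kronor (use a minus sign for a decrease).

Currency withdrawal 185 billion kronor: non-bank counterparties' bank balances fall → −185B.
FX sale 314 billion kronor: the counterparty is a bank, so public deposits are unchanged → 0.
Discount-window loan 306 billion kronor: the counterparty is a bank, so public deposits are unchanged → 0.
Asset sale (to non-banks) 61 billion kronor: non-bank counterparties' bank balances fall → −61B.
Net: −185 + 0 + 0 − 61 = -246 billion.

-246 billion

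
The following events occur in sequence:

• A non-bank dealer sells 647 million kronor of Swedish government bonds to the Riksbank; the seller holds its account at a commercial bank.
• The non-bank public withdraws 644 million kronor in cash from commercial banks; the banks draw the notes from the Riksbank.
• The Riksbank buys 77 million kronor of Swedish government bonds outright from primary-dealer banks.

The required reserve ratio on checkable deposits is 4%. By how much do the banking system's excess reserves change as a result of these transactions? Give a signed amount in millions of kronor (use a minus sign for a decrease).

Asset purchase (from non-banks) 647 million kronor: reserves +647M, deposits +647M.
Currency withdrawal 644 million kronor: reserves −644M, deposits −644M.
OMO purchase (from banks) 77 million kronor: reserves +77M, deposits 0.
Totals: Δreserves = +80M, Δdeposits = +3M.
Δrequired reserves = 4% × +3M = +0.12M.
Δexcess reserves = Δreserves − Δrequired = +80M − (+0.12M) = +79.88 million.

+79.88 million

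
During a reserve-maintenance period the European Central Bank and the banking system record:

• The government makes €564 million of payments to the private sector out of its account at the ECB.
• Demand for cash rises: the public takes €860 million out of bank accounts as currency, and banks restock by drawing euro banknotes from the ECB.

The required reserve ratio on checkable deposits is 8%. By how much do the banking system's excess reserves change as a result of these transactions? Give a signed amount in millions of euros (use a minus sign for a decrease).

-€272.32 million

Government spending €564 million: reserves +€564M, deposits +€564M.
Currency withdrawal €860 million: reserves −€860M, deposits −€860M.
Totals: Δreserves = −€296M, Δdeposits = −€296M.
Δrequired reserves = 8% × −€296M = −€23.68M.
Δexcess reserves = Δreserves − Δrequired = −€296M − (−€23.68M) = -€272.32 million.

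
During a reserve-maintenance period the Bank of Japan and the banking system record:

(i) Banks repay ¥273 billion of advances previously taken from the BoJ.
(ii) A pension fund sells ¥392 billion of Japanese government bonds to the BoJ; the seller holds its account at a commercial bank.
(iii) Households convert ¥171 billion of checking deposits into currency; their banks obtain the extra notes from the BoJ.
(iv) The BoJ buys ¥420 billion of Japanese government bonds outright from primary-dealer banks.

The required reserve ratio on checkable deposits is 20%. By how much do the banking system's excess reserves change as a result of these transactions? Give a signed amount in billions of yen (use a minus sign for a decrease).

Discount-window repayment ¥273 billion: reserves −¥273B, deposits 0.
Asset purchase (from non-banks) ¥392 billion: reserves +¥392B, deposits +¥392B.
Currency withdrawal ¥171 billion: reserves −¥171B, deposits −¥171B.
OMO purchase (from banks) ¥420 billion: reserves +¥420B, deposits 0.
Totals: Δreserves = +¥368B, Δdeposits = +¥221B.
Δrequired reserves = 20% × +¥221B = +¥44.2B.
Δexcess reserves = Δreserves − Δrequired = +¥368B − (+¥44.2B) = +¥323.8 billion.

+¥323.8 billion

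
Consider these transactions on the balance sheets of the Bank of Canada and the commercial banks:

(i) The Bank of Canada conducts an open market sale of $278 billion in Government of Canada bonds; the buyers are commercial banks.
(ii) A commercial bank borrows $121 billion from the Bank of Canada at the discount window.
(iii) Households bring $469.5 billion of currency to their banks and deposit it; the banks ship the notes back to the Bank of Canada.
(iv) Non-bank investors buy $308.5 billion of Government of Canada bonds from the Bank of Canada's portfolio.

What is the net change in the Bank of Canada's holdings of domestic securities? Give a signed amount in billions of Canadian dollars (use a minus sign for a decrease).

-$586.5 billion

Bank of Canada balance sheet:
  Assets:      Securities −$586.5B, Loans to banks +$121B
  Liabilities: Bank reserves +$4B, Currency in circulation −$469.5B
So the change in the Bank of Canada's holdings of domestic securities is -$586.5 billion.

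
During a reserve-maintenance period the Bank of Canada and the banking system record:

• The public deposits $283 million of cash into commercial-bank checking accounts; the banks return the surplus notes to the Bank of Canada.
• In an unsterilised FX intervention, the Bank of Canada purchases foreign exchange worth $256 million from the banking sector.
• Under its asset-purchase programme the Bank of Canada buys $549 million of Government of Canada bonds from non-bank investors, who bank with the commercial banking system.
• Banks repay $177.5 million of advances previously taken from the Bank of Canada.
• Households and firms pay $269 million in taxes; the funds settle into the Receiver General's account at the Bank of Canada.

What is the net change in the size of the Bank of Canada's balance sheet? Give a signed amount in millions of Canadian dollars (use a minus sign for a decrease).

+$627.5 million

Currency deposit $283 million: only the composition of liabilities changes → 0.
FX purchase $256 million: a Bank of Canada asset is acquired → +$256M.
Asset purchase (from non-banks) $549 million: a Bank of Canada asset is acquired → +$549M.
Discount-window repayment $177.5 million: a Bank of Canada asset is shed → −$177.5M.
Government account inflow $269 million: only the composition of liabilities changes → 0.
Net: 0 + 256 + 549 − 177.5 + 0 = +$627.5 million.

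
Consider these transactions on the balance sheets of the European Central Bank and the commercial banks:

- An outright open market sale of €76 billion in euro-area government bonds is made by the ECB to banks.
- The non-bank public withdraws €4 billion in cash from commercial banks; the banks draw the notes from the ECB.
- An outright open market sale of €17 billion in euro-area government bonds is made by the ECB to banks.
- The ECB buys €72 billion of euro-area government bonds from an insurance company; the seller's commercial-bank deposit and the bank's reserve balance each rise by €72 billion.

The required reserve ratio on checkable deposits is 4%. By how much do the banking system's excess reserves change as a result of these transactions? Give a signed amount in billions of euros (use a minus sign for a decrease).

-€27.72 billion

OMO sale (to banks) €76 billion: reserves −€76B, deposits 0.
Currency withdrawal €4 billion: reserves −€4B, deposits −€4B.
OMO sale (to banks) €17 billion: reserves −€17B, deposits 0.
Asset purchase (from non-banks) €72 billion: reserves +€72B, deposits +€72B.
Totals: Δreserves = −€25B, Δdeposits = +€68B.
Δrequired reserves = 4% × +€68B = +€2.72B.
Δexcess reserves = Δreserves − Δrequired = −€25B − (+€2.72B) = -€27.72 billion.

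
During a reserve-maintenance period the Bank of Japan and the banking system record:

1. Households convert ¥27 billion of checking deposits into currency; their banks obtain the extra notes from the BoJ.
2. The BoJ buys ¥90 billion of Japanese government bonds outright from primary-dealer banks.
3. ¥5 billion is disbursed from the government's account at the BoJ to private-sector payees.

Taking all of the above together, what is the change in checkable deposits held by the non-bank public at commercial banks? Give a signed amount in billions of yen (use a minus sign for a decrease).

BoJ balance sheet:
  Assets:      Securities +¥90B
  Liabilities: Bank reserves +¥68B, Currency in circulation +¥27B, Government deposits −¥5B
Commercial banking system:
  Assets:      Reserves at CB +¥68B, Securities −¥90B
  Liabilities: Checkable deposits −¥22B
So the change in checkable deposits held by the non-bank public at commercial banks is -¥22 billion.

-¥22 billion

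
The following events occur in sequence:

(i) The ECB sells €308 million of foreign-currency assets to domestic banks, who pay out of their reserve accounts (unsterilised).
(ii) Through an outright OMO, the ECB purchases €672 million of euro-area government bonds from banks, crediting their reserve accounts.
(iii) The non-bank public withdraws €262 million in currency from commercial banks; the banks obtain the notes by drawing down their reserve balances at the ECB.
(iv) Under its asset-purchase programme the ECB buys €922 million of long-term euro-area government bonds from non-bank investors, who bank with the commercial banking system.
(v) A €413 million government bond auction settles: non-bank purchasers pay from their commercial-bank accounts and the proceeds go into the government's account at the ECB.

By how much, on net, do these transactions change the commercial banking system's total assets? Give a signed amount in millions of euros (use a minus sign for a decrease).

FX sale €308 million: just an asset swap on bank balance sheets → 0.
OMO purchase (from banks) €672 million: just an asset swap on bank balance sheets → 0.
Currency withdrawal €262 million: bank balance sheets shrink → −€262M.
Asset purchase (from non-banks) €922 million: bank balance sheets expand → +€922M.
Government account inflow €413 million: bank balance sheets shrink → −€413M.
Net: 0 + 0 − 262 + 922 − 413 = +€247 million.

+€247 million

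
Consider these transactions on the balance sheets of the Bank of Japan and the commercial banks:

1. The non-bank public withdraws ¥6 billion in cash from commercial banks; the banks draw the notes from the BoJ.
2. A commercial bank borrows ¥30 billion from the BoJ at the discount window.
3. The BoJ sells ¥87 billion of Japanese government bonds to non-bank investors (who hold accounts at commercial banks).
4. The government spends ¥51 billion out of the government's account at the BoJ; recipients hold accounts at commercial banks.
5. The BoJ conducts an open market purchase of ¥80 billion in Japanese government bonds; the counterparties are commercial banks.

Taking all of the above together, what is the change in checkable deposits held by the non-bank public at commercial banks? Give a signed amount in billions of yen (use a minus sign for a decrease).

BoJ balance sheet:
  Assets:      Securities −¥7B, Loans to banks +¥30B
  Liabilities: Bank reserves +¥68B, Currency in circulation +¥6B, Government deposits −¥51B
Commercial banking system:
  Assets:      Reserves at CB +¥68B, Securities −¥80B
  Liabilities: Checkable deposits −¥42B, Borrowings from CB +¥30B
So the change in checkable deposits held by the non-bank public at commercial banks is -¥42 billion.

-¥42 billion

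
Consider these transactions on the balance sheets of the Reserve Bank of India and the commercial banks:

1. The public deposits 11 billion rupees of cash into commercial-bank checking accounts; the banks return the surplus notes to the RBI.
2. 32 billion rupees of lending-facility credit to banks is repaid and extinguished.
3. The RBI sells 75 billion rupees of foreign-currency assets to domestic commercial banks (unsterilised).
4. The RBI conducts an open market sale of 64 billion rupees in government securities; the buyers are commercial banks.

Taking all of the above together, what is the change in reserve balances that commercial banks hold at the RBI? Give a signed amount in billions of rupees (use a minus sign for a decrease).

Currency deposit 11 billion rupees: returned notes are swapped for reserve credit → +11B.
Discount-window repayment 32 billion rupees: repayment is debited from reserves → −32B.
FX sale 75 billion rupees: the buying banks pay out of their reserve balances → −75B.
OMO sale (to banks) 64 billion rupees: the buying banks pay out of their reserve balances → −64B.
Net: 11 − 32 − 75 − 64 = -160 billion.

-160 billion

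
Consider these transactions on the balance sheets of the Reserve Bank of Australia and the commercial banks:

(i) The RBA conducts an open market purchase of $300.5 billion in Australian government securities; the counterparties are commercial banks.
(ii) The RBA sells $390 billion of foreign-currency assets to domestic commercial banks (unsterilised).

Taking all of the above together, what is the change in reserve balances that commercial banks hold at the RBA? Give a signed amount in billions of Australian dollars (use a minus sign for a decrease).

OMO purchase (from banks) $300.5 billion: the RBA pays by crediting reserve accounts → +$300.5B.
FX sale $390 billion: the buying banks pay out of their reserve balances → −$390B.
Net: 300.5 − 390 = -$89.5 billion.

-$89.5 billion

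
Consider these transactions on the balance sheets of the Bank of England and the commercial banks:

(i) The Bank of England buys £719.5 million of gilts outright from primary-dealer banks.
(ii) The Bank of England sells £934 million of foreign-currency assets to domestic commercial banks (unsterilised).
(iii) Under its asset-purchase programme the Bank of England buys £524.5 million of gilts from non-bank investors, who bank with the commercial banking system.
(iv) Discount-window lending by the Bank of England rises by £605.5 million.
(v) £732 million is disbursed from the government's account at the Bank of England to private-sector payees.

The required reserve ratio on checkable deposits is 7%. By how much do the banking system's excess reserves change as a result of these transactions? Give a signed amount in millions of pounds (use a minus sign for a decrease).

OMO purchase (from banks) £719.5 million: reserves +£719.5M, deposits 0.
FX sale £934 million: reserves −£934M, deposits 0.
Asset purchase (from non-banks) £524.5 million: reserves +£524.5M, deposits +£524.5M.
Discount-window loan £605.5 million: reserves +£605.5M, deposits 0.
Government spending £732 million: reserves +£732M, deposits +£732M.
Totals: Δreserves = +£1647.5M, Δdeposits = +£1256.5M.
Δrequired reserves = 7% × +£1256.5M = +£87.955M.
Δexcess reserves = Δreserves − Δrequired = +£1647.5M − (+£87.955M) = +£1559.545 million.

+£1559.545 million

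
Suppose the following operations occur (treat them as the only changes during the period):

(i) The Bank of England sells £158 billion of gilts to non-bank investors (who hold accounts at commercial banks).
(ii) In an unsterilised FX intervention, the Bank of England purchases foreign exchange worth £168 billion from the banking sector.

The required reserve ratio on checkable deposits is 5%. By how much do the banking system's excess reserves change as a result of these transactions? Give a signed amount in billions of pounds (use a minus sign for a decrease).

+£17.9 billion

Asset sale (to non-banks) £158 billion: reserves −£158B, deposits −£158B.
FX purchase £168 billion: reserves +£168B, deposits 0.
Totals: Δreserves = +£10B, Δdeposits = −£158B.
Δrequired reserves = 5% × −£158B = −£7.9B.
Δexcess reserves = Δreserves − Δrequired = +£10B − (−£7.9B) = +£17.9 billion.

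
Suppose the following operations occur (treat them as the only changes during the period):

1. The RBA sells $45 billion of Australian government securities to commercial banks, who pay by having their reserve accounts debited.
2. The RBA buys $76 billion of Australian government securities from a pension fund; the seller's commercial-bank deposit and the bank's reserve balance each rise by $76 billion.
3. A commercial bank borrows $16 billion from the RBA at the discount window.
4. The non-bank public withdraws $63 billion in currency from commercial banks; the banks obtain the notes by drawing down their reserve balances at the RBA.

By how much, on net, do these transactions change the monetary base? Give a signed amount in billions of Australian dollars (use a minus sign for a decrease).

+$47 billion

OMO sale (to banks) $45 billion: RBA balance sheet contracts → −$45B.
Asset purchase (from non-banks) $76 billion: RBA balance sheet expands → +$76B.
Discount-window loan $16 billion: RBA balance sheet expands → +$16B.
Currency withdrawal $63 billion: just a shift between currency and reserves — both are base money → 0.
Net: −45 + 76 + 16 + 0 = +$47 billion.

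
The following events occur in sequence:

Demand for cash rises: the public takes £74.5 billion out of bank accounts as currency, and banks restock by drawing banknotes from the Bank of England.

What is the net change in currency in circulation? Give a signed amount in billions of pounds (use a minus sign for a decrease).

Bank of England balance sheet:
  Assets:      no change
  Liabilities: Bank reserves −£74.5B, Currency in circulation +£74.5B
Commercial banking system:
  Assets:      Reserves at CB −£74.5B
  Liabilities: Checkable deposits −£74.5B
So the change in currency in circulation is +£74.5 billion.

+£74.5 billion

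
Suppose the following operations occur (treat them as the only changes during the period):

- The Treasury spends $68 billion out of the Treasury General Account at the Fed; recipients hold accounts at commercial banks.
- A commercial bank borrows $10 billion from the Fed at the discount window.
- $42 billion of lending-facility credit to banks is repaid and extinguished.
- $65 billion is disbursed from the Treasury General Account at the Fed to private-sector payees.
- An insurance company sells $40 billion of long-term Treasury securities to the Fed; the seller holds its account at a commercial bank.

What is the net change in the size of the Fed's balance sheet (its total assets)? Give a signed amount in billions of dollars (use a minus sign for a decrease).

+$8 billion

Government spending $68 billion: only the composition of liabilities changes → 0.
Discount-window loan $10 billion: a Fed asset is acquired → +$10B.
Discount-window repayment $42 billion: a Fed asset is shed → −$42B.
Government spending $65 billion: only the composition of liabilities changes → 0.
Asset purchase (from non-banks) $40 billion: a Fed asset is acquired → +$40B.
Net: 0 + 10 − 42 + 0 + 40 = +$8 billion.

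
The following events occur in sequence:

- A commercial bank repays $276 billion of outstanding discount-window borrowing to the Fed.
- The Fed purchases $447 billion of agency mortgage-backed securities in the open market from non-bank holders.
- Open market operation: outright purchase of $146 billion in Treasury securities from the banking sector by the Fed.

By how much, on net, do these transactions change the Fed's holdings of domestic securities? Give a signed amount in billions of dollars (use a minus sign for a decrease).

Fed balance sheet:
  Assets:      Securities +$593B, Loans to banks −$276B
  Liabilities: Bank reserves +$317B
So the change in the Fed's holdings of domestic securities is +$593 billion.

+$593 billion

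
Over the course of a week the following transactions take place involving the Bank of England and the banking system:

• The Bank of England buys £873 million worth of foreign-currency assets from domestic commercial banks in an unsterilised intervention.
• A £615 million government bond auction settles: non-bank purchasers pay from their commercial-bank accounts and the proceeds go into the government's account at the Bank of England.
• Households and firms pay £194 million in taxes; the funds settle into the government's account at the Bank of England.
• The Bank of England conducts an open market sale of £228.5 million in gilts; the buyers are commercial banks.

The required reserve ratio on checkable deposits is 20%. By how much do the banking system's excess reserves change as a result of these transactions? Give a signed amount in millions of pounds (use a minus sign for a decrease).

-£2.7 million

FX purchase £873 million: reserves +£873M, deposits 0.
Government account inflow £615 million: reserves −£615M, deposits −£615M.
Government account inflow £194 million: reserves −£194M, deposits −£194M.
OMO sale (to banks) £228.5 million: reserves −£228.5M, deposits 0.
Totals: Δreserves = −£164.5M, Δdeposits = −£809M.
Δrequired reserves = 20% × −£809M = −£161.8M.
Δexcess reserves = Δreserves − Δrequired = −£164.5M − (−£161.8M) = -£2.7 million.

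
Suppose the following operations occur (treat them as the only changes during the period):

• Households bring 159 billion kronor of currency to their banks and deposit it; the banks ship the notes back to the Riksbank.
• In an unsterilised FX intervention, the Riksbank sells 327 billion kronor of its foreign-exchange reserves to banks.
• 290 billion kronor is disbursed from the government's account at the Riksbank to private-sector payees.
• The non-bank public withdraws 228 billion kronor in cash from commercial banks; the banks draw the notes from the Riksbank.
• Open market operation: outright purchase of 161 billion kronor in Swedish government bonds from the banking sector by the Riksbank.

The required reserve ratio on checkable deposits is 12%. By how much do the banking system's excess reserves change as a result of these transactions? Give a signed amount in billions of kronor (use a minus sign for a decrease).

+28.48 billion

Currency deposit 159 billion kronor: reserves +159B, deposits +159B.
FX sale 327 billion kronor: reserves −327B, deposits 0.
Government spending 290 billion kronor: reserves +290B, deposits +290B.
Currency withdrawal 228 billion kronor: reserves −228B, deposits −228B.
OMO purchase (from banks) 161 billion kronor: reserves +161B, deposits 0.
Totals: Δreserves = +55B, Δdeposits = +221B.
Δrequired reserves = 12% × +221B = +26.52B.
Δexcess reserves = Δreserves − Δrequired = +55B − (+26.52B) = +28.48 billion.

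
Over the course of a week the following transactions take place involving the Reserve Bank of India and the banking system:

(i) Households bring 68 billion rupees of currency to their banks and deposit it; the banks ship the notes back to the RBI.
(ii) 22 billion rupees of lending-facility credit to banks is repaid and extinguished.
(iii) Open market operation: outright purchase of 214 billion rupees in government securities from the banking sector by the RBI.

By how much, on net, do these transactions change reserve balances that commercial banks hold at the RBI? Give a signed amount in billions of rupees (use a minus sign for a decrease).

Currency deposit 68 billion rupees: returned notes are swapped for reserve credit → +68B.
Discount-window repayment 22 billion rupees: repayment is debited from reserves → −22B.
OMO purchase (from banks) 214 billion rupees: the RBI pays by crediting reserve accounts → +214B.
Net: 68 − 22 + 214 = +260 billion.

+260 billion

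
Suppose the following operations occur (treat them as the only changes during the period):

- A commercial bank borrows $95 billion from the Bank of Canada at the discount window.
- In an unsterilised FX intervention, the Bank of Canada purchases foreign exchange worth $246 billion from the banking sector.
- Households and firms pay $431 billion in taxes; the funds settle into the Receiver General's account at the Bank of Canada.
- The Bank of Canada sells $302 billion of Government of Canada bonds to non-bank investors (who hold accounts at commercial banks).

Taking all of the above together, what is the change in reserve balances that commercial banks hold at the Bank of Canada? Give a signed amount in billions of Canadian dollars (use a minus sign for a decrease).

Discount-window loan $95 billion: the loan is credited to the bank's reserve account → +$95B.
FX purchase $246 billion: the Bank of Canada pays by crediting reserve accounts → +$246B.
Government account inflow $431 billion: funds move from bank reserves into the government account → −$431B.
Asset sale (to non-banks) $302 billion: the non-bank buyers' banks settle from reserves → −$302B.
Net: 95 + 246 − 431 − 302 = -$392 billion.

-$392 billion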